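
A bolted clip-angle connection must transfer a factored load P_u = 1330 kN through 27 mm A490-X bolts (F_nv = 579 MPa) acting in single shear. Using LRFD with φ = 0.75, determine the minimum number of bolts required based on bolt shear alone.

A_b = π·27²/4 = 572.6 mm².
Per-bolt design strength φR_n = 0.75 × 579 × 572.6 × 1 / 1000 = 248.6 kN.
n ≥ 1330 / 248.6 = 5.349 → use 6 bolts.

6 bolts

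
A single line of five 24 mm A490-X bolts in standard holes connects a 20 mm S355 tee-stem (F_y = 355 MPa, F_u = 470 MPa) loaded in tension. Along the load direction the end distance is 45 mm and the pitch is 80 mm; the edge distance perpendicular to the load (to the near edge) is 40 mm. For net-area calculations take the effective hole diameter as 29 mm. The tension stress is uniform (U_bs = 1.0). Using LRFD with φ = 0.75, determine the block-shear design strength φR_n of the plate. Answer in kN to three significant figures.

Shear plane L_v = 45 + 4·80 = 365 mm; A_gv = 365 × 20 = 7300 mm².
A_nv = (365 − 4.5·29) × 20 = 4690 mm².
A_nt = (40 − 0.5·29) × 20 = 510 mm².
0.6 F_u A_nv = 1323 kN; 0.6 F_y A_gv = 1555 kN → shear rupture governs the shear term.
R_n = 1323 + 1.0 × 470 × 510 / 1000 = 1562 kN.
Design strength φR_n = 0.75 × 1562 = 1170 kN.

1170 kN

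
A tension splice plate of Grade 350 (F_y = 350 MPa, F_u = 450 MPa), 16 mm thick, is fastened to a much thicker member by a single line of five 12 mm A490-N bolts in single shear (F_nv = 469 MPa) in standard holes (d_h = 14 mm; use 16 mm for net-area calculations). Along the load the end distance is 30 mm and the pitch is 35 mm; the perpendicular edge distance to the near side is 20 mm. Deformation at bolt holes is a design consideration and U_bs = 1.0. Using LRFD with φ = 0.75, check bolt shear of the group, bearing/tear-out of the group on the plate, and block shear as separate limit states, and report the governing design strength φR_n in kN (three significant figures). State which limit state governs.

Bolt shear: A_b = π·12²/4 = 113.1 mm²; R_n = 469 × 113.1 × 5 × 1 / 1000 = 265.2 kN → 0.75 × 265.2 = 199 kN.
Bearing: edge l_c = 23, r_n = 198.7 kN; interior l_c = 21, r_n = 181.4 kN; R_n = 198.7 + 4·181.4 = 924.5 kN → 693 kN.
Block shear: A_gv = 2720, A_nv = 1568, A_nt = 192 mm²; R_n = min(0.6F_uA_nv, 0.6F_yA_gv) + U_bs·F_u·A_nt = 509.8 kN → 382 kN.
Bolt shear governs: 199 kN.

199 kN (bolt shear governs)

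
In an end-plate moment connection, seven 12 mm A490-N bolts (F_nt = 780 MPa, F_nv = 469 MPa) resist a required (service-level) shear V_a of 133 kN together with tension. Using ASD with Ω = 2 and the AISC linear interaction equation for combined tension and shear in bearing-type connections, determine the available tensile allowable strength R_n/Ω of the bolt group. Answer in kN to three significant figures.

180 kN

A_b = π·12²/4 = 113.1 mm²; f_rv = 133 × 1000 / (7 × 113.1) = 168 MPa.
F'_nt = 1.3 F_nt − (Ω F_nt / F_nv) f_rv = 1.3·780 − (2·780/469)·168 = 455.2 MPa, capped at F_nt → F'_nt = 455.2 MPa.
R_n = F'_nt · A_b · n = 455.2 × 113.1 × 7 / 1000 = 360.4 kN.
Allowable strength R_n/Ω = 360.4 / 2 = 180 kN.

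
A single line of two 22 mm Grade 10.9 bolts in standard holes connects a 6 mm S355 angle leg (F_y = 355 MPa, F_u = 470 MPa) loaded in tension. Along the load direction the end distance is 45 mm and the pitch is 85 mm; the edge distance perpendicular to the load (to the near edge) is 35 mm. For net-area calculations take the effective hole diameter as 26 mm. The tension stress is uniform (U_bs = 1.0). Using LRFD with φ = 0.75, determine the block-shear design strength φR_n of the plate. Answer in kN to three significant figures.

162 kN

Shear plane L_v = 45 + 1·85 = 130 mm; A_gv = 130 × 6 = 780 mm².
A_nv = (130 − 1.5·26) × 6 = 546 mm².
A_nt = (35 − 0.5·26) × 6 = 132 mm².
0.6 F_u A_nv = 154 kN; 0.6 F_y A_gv = 166.1 kN → shear rupture governs the shear term.
R_n = 154 + 1.0 × 470 × 132 / 1000 = 216 kN.
Design strength φR_n = 0.75 × 216 = 162 kN.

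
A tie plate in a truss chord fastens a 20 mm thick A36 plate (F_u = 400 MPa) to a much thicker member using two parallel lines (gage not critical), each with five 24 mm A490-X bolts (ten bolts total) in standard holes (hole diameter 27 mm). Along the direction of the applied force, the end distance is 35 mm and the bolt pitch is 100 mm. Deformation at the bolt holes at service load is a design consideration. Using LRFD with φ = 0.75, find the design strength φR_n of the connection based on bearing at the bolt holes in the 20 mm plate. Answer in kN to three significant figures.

Per bolt r_n = 1.2 l_c t F_u ≤ 2.4 d t F_u; upper limit = 2.4 × 24 × 20 × 400 / 1000 = 460.8 kN.
Edge bolt: l_c = 35 − 27/2 = 21.5 mm → 1.2 × 21.5 × 20 × 400 / 1000 = 206.4 → r_n = 206.4 kN.
Interior bolts: l_c = 100 − 27 = 73 mm → 1.2 × 73 × 20 × 400 / 1000 = 700.8 → r_n = 460.8 kN.
R_n = 2 × 206.4 + 8 × 460.8 = 4099 kN.
Design strength φR_n = 0.75 × 4099 = 3070 kN.

3070 kN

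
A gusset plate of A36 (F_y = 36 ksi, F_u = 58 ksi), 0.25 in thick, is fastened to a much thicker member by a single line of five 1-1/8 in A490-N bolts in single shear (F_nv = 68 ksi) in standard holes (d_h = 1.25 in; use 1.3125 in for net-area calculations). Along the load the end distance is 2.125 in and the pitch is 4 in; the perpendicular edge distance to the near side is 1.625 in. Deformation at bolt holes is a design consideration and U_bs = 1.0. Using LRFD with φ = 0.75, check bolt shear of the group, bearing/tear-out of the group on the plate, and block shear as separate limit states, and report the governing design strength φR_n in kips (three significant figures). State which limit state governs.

83.9 kips (block shear governs)

Bolt shear: A_b = π·1.125²/4 = 0.994 in²; R_n = 68 × 0.994 × 5 × 1 = 338 kips → 0.75 × 338 = 253 kips.
Bearing: edge l_c = 1.5, r_n = 26.1 kips; interior l_c = 2.75, r_n = 39.15 kips; R_n = 26.1 + 4·39.15 = 182.7 kips → 137 kips.
Block shear: A_gv = 4.531, A_nv = 3.055, A_nt = 0.2422 in²; R_n = min(0.6F_uA_nv, 0.6F_yA_gv) + U_bs·F_u·A_nt = 111.9 kips → 83.9 kips.
Block shear governs: 83.9 kips.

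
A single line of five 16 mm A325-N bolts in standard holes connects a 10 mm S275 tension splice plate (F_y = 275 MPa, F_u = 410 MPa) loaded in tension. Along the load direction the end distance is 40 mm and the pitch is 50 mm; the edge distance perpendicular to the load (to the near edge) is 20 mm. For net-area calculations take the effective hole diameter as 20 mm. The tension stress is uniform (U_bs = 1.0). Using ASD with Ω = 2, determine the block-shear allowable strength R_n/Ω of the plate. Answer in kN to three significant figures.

Shear plane L_v = 40 + 4·50 = 240 mm; A_gv = 240 × 10 = 2400 mm².
A_nv = (240 − 4.5·20) × 10 = 1500 mm².
A_nt = (20 − 0.5·20) × 10 = 100 mm².
0.6 F_u A_nv = 369 kN; 0.6 F_y A_gv = 396 kN → shear rupture governs the shear term.
R_n = 369 + 1.0 × 410 × 100 / 1000 = 410 kN.
Allowable strength R_n/Ω = 410 / 2 = 205 kN.

205 kN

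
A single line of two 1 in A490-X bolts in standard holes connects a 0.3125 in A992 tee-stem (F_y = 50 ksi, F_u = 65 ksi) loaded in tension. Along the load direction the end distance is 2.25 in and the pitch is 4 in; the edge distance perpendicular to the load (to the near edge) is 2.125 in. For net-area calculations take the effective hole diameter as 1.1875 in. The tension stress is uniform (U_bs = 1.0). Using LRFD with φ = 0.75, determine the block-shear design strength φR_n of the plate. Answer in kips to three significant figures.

Shear plane L_v = 2.25 + 1·4 = 6.25 in; A_gv = 6.25 × 0.3125 = 1.953 in².
A_nv = (6.25 − 1.5·1.1875) × 0.3125 = 1.396 in².
A_nt = (2.125 − 0.5·1.1875) × 0.3125 = 0.4785 in².
0.6 F_u A_nv = 54.46 kips; 0.6 F_y A_gv = 58.59 kips → shear rupture governs the shear term.
R_n = 54.46 + 1.0 × 65 × 0.4785 = 85.57 kips.
Design strength φR_n = 0.75 × 85.57 = 64.2 kips.

64.2 kips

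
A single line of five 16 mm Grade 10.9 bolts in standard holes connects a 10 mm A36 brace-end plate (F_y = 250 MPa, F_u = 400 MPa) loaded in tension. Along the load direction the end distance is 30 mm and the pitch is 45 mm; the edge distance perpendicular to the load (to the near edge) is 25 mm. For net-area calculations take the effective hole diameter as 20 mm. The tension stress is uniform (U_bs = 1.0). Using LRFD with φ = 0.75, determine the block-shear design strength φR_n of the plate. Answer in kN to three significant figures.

261 kN

Shear plane L_v = 30 + 4·45 = 210 mm; A_gv = 210 × 10 = 2100 mm².
A_nv = (210 − 4.5·20) × 10 = 1200 mm².
A_nt = (25 − 0.5·20) × 10 = 150 mm².
0.6 F_u A_nv = 288 kN; 0.6 F_y A_gv = 315 kN → shear rupture governs the shear term.
R_n = 288 + 1.0 × 400 × 150 / 1000 = 348 kN.
Design strength φR_n = 0.75 × 348 = 261 kN.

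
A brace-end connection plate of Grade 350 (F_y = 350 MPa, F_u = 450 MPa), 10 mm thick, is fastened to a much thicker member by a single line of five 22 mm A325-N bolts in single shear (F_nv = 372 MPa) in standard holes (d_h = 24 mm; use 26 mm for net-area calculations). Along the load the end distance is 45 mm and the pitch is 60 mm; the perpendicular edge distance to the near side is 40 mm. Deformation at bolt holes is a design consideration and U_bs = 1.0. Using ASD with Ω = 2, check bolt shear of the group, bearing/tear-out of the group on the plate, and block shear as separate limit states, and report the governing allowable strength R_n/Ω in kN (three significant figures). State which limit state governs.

288 kN (block shear governs)

Bolt shear: A_b = π·22²/4 = 380.1 mm²; R_n = 372 × 380.1 × 5 × 1 / 1000 = 707 kN → 707 / 2 = 354 kN.
Bearing: edge l_c = 33, r_n = 178.2 kN; interior l_c = 36, r_n = 194.4 kN; R_n = 178.2 + 4·194.4 = 955.8 kN → 478 kN.
Block shear: A_gv = 2850, A_nv = 1680, A_nt = 270 mm²; R_n = min(0.6F_uA_nv, 0.6F_yA_gv) + U_bs·F_u·A_nt = 575.1 kN → 288 kN.
Block shear governs: 288 kN.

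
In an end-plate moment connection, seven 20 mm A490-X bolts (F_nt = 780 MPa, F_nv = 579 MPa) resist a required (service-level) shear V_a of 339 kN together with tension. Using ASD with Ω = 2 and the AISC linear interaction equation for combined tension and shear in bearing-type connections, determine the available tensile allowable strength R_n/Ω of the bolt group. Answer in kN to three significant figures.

A_b = π·20²/4 = 314.2 mm²; f_rv = 339 × 1000 / (7 × 314.2) = 154.2 MPa.
F'_nt = 1.3 F_nt − (Ω F_nt / F_nv) f_rv = 1.3·780 − (2·780/579)·154.2 = 598.7 MPa, capped at F_nt → F'_nt = 598.7 MPa.
R_n = F'_nt · A_b · n = 598.7 × 314.2 × 7 / 1000 = 1317 kN.
Allowable strength R_n/Ω = 1317 / 2 = 658 kN.

658 kN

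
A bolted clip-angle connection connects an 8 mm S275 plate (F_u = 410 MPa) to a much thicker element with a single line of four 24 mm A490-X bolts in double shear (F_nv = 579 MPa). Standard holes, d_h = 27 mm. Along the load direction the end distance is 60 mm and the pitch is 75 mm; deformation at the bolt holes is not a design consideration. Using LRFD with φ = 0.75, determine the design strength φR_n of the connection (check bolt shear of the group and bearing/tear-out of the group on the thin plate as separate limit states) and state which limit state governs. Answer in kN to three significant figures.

Bolt shear: A_b = π·24²/4 = 452.4 mm²; R_n = 579 × 452.4 × 4 × 2 / 1000 = 2095 kN → 0.75 × 2095 = 1570 kN.
Bearing (1.5 l_c t F_u ≤ 3.0 d t F_u): upper limit = 3.0·24·8·410 / 1000 = 236.2 kN.
  Edge l_c = 60 − 27/2 = 46.5 → r_n = 228.8 kN; interior l_c = 75 − 27 = 48 → r_n = 236.2 kN.
  R_n,bearing = 1·228.8 + 3·236.2 = 937.3 kN → 0.75 × 937.3 = 703 kN.
Bearing governs: 703 kN.

703 kN (bearing governs)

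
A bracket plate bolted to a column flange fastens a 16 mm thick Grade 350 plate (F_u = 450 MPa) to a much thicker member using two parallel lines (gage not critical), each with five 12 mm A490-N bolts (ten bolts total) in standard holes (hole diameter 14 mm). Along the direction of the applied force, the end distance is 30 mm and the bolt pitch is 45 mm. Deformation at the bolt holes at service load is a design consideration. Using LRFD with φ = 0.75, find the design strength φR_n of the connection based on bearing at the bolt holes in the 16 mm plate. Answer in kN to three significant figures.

1540 kN

Per bolt r_n = 1.2 l_c t F_u ≤ 2.4 d t F_u; upper limit = 2.4 × 12 × 16 × 450 / 1000 = 207.4 kN.
Edge bolt: l_c = 30 − 14/2 = 23 mm → 1.2 × 23 × 16 × 450 / 1000 = 198.7 → r_n = 198.7 kN.
Interior bolts: l_c = 45 − 14 = 31 mm → 1.2 × 31 × 16 × 450 / 1000 = 267.8 → r_n = 207.4 kN.
R_n = 2 × 198.7 + 8 × 207.4 = 2056 kN.
Design strength φR_n = 0.75 × 2056 = 1540 kN.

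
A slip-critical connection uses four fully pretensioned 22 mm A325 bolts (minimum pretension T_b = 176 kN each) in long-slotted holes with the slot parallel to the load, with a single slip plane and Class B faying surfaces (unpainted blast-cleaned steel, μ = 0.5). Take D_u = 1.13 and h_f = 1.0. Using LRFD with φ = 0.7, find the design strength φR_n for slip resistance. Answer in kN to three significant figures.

R_n = μ · D_u · h_f · T_b · n_s · n_b = 0.5 × 1.13 × 1.0 × 176 × 1 × 4 = 397.8 kN.
Design strength φR_n = 0.7 × 397.8 = 278 kN.

278 kN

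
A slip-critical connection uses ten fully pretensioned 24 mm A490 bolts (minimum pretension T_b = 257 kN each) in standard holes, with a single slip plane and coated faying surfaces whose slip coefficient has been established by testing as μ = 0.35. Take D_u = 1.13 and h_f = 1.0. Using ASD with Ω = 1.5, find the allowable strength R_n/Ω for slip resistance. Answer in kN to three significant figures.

678 kN

R_n = μ · D_u · h_f · T_b · n_s · n_b = 0.35 × 1.13 × 1.0 × 257 × 1 × 10 = 1016 kN.
Allowable strength R_n/Ω = 1016 / 1.5 = 678 kN.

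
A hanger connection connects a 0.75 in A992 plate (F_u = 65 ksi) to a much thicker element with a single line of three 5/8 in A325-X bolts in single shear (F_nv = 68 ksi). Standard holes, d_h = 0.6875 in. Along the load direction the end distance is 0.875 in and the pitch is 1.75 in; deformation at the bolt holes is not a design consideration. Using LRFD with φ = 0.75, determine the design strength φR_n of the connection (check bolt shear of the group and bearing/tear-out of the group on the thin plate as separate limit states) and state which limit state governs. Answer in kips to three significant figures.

Bolt shear: A_b = π·0.625²/4 = 0.3068 in²; R_n = 68 × 0.3068 × 3 × 1 = 62.59 kips → 0.75 × 62.59 = 46.9 kips.
Bearing (1.5 l_c t F_u ≤ 3.0 d t F_u): upper limit = 3.0·0.625·0.75·65 = 91.41 kips.
  Edge l_c = 0.875 − 0.6875/2 = 0.5312 → r_n = 38.85 kips; interior l_c = 1.75 − 0.6875 = 1.062 → r_n = 77.7 kips.
  R_n,bearing = 1·38.85 + 2·77.7 = 194.2 kips → 0.75 × 194.2 = 146 kips.
Bolt shear governs: 46.9 kips.

46.9 kips (bolt shear governs)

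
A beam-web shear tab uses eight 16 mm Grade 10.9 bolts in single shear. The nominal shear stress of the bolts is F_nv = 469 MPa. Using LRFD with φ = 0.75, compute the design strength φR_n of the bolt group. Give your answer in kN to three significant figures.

566 kN

A_b = π × 16² / 4 = 201.1 mm².
R_n = F_nv · A_b · n · n_s = 469 × 201.1 × 8 × 1 / 1000 = 754.4 kN.
Design strength φR_n = 0.75 × 754.4 = 566 kN.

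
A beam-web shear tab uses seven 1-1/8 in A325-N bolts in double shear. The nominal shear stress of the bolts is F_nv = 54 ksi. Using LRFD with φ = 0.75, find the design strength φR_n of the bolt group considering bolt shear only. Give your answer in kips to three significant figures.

A_b = π × 1.125² / 4 = 0.994 in².
R_n = F_nv · A_b · n · n_s = 54 × 0.994 × 7 × 2 = 751.5 kips.
Design strength φR_n = 0.75 × 751.5 = 564 kips.

564 kips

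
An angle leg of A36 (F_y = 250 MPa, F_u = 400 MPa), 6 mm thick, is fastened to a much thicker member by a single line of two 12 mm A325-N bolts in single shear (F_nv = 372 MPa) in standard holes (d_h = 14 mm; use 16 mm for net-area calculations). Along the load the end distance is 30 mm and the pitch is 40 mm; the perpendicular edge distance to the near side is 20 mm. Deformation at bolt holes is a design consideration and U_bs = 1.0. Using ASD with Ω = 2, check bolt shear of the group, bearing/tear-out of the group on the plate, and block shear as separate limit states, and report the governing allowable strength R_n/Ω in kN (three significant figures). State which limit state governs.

42.1 kN (bolt shear governs)

Bolt shear: A_b = π·12²/4 = 113.1 mm²; R_n = 372 × 113.1 × 2 × 1 / 1000 = 84.14 kN → 84.14 / 2 = 42.1 kN.
Bearing: edge l_c = 23, r_n = 66.24 kN; interior l_c = 26, r_n = 69.12 kN; R_n = 66.24 + 1·69.12 = 135.4 kN → 67.7 kN.
Block shear: A_gv = 420, A_nv = 276, A_nt = 72 mm²; R_n = min(0.6F_uA_nv, 0.6F_yA_gv) + U_bs·F_u·A_nt = 91.8 kN → 45.9 kN.
Bolt shear governs: 42.1 kN.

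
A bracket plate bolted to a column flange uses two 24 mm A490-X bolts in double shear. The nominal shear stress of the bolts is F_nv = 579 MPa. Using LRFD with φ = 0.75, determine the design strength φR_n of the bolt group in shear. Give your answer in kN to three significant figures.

786 kN

A_b = π × 24² / 4 = 452.4 mm².
R_n = F_nv · A_b · n · n_s = 579 × 452.4 × 2 × 2 / 1000 = 1048 kN.
Design strength φR_n = 0.75 × 1048 = 786 kN.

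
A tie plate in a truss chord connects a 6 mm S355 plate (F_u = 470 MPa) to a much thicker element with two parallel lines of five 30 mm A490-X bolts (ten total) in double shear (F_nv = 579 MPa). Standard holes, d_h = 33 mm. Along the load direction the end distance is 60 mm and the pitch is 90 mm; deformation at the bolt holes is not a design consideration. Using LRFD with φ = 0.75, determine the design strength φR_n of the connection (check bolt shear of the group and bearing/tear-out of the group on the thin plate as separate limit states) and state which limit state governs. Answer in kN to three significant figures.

Bolt shear: A_b = π·30²/4 = 706.9 mm²; R_n = 579 × 706.9 × 10 × 2 / 1000 = 8185 kN → 0.75 × 8185 = 6140 kN.
Bearing (1.5 l_c t F_u ≤ 3.0 d t F_u): upper limit = 3.0·30·6·470 / 1000 = 253.8 kN.
  Edge l_c = 60 − 33/2 = 43.5 → r_n = 184 kN; interior l_c = 90 − 33 = 57 → r_n = 241.1 kN.
  R_n,bearing = 2·184 + 8·241.1 = 2297 kN → 0.75 × 2297 = 1720 kN.
Bearing governs: 1720 kN.

1720 kN (bearing governs)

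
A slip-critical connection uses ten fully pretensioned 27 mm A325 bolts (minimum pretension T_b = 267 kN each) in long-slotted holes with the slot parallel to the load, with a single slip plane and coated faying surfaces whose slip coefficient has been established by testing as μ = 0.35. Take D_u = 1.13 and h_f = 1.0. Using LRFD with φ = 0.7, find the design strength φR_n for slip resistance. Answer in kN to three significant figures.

739 kN

R_n = μ · D_u · h_f · T_b · n_s · n_b = 0.35 × 1.13 × 1.0 × 267 × 1 × 10 = 1056 kN.
Design strength φR_n = 0.7 × 1056 = 739 kN.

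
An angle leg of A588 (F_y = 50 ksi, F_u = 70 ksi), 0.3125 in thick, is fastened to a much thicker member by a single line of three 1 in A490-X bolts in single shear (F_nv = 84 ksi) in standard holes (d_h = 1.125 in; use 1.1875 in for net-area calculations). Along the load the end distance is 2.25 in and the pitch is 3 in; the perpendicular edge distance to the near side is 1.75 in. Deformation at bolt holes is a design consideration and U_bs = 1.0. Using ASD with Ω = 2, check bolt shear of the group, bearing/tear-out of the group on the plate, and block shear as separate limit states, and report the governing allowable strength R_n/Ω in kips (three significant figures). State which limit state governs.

47.3 kips (block shear governs)

Bolt shear: A_b = π·1²/4 = 0.7854 in²; R_n = 84 × 0.7854 × 3 × 1 = 197.9 kips → 197.9 / 2 = 99 kips.
Bearing: edge l_c = 1.688, r_n = 44.3 kips; interior l_c = 1.875, r_n = 49.22 kips; R_n = 44.3 + 2·49.22 = 142.7 kips → 71.4 kips.
Block shear: A_gv = 2.578, A_nv = 1.65, A_nt = 0.3613 in²; R_n = min(0.6F_uA_nv, 0.6F_yA_gv) + U_bs·F_u·A_nt = 94.61 kips → 47.3 kips.
Block shear governs: 47.3 kips.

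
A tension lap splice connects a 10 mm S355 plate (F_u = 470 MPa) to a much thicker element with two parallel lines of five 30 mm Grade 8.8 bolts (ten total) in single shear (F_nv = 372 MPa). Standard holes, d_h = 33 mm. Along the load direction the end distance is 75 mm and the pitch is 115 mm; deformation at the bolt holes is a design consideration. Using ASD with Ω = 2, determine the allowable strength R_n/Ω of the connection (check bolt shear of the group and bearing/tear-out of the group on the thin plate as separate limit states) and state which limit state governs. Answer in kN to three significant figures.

Bolt shear: A_b = π·30²/4 = 706.9 mm²; R_n = 372 × 706.9 × 10 × 1 / 1000 = 2630 kN → 2630 / 2 = 1310 kN.
Bearing (1.2 l_c t F_u ≤ 2.4 d t F_u): upper limit = 2.4·30·10·470 / 1000 = 338.4 kN.
  Edge l_c = 75 − 33/2 = 58.5 → r_n = 329.9 kN; interior l_c = 115 − 33 = 82 → r_n = 338.4 kN.
  R_n,bearing = 2·329.9 + 8·338.4 = 3367 kN → 3367 / 2 = 1680 kN.
Bolt shear governs: 1310 kN.

1310 kN (bolt shear governs)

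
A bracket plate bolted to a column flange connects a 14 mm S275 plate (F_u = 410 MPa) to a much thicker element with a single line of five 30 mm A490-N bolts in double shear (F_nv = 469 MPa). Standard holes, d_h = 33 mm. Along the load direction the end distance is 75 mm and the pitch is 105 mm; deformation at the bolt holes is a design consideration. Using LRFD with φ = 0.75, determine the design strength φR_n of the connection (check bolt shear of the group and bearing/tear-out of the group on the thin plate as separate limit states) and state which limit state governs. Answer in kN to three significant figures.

Bolt shear: A_b = π·30²/4 = 706.9 mm²; R_n = 469 × 706.9 × 5 × 2 / 1000 = 3315 kN → 0.75 × 3315 = 2490 kN.
Bearing (1.2 l_c t F_u ≤ 2.4 d t F_u): upper limit = 2.4·30·14·410 / 1000 = 413.3 kN.
  Edge l_c = 75 − 33/2 = 58.5 → r_n = 402.9 kN; interior l_c = 105 − 33 = 72 → r_n = 413.3 kN.
  R_n,bearing = 1·402.9 + 4·413.3 = 2056 kN → 0.75 × 2056 = 1540 kN.
Bearing governs: 1540 kN.

1540 kN (bearing governs)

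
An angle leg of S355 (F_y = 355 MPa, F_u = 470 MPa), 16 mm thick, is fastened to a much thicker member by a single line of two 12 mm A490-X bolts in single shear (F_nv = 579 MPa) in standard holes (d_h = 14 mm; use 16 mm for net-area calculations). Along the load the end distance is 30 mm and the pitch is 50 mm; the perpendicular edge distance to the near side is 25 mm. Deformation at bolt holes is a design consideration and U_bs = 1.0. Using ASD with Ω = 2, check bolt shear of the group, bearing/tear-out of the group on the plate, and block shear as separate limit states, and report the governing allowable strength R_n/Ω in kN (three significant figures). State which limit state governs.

Bolt shear: A_b = π·12²/4 = 113.1 mm²; R_n = 579 × 113.1 × 2 × 1 / 1000 = 131 kN → 131 / 2 = 65.5 kN.
Bearing: edge l_c = 23, r_n = 207.6 kN; interior l_c = 36, r_n = 216.6 kN; R_n = 207.6 + 1·216.6 = 424.1 kN → 212 kN.
Block shear: A_gv = 1280, A_nv = 896, A_nt = 272 mm²; R_n = min(0.6F_uA_nv, 0.6F_yA_gv) + U_bs·F_u·A_nt = 380.5 kN → 190 kN.
Bolt shear governs: 65.5 kN.

65.5 kN (bolt shear governs)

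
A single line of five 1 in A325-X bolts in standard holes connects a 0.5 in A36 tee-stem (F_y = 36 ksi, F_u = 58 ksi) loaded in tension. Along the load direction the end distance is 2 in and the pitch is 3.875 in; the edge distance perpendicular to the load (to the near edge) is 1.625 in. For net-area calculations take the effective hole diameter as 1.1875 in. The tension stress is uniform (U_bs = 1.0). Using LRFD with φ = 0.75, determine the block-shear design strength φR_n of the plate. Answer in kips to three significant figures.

164 kips

Shear plane L_v = 2 + 4·3.875 = 17.5 in; A_gv = 17.5 × 0.5 = 8.75 in².
A_nv = (17.5 − 4.5·1.1875) × 0.5 = 6.078 in².
A_nt = (1.625 − 0.5·1.1875) × 0.5 = 0.5156 in².
0.6 F_u A_nv = 211.5 kips; 0.6 F_y A_gv = 189 kips → shear yielding governs the shear term.
R_n = 189 + 1.0 × 58 × 0.5156 = 218.9 kips.
Design strength φR_n = 0.75 × 218.9 = 164 kips.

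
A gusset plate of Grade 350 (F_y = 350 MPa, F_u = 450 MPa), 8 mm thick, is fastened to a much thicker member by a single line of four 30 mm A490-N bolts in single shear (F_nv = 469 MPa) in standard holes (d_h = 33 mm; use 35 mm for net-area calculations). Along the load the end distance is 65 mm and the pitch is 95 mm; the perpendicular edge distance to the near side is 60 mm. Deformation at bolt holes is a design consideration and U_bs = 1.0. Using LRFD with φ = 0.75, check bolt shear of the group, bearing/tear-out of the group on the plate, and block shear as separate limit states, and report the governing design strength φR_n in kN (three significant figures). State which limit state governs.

483 kN (block shear governs)

Bolt shear: A_b = π·30²/4 = 706.9 mm²; R_n = 469 × 706.9 × 4 × 1 / 1000 = 1326 kN → 0.75 × 1326 = 995 kN.
Bearing: edge l_c = 48.5, r_n = 209.5 kN; interior l_c = 62, r_n = 259.2 kN; R_n = 209.5 + 3·259.2 = 987.1 kN → 740 kN.
Block shear: A_gv = 2800, A_nv = 1820, A_nt = 340 mm²; R_n = min(0.6F_uA_nv, 0.6F_yA_gv) + U_bs·F_u·A_nt = 644.4 kN → 483 kN.
Block shear governs: 483 kN.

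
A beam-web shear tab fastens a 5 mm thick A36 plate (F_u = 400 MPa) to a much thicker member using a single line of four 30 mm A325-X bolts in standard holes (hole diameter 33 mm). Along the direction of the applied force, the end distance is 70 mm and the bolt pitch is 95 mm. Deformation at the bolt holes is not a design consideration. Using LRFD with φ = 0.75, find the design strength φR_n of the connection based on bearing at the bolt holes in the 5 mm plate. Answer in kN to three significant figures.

525 kN

Per bolt r_n = 1.5 l_c t F_u ≤ 3.0 d t F_u; upper limit = 3.0 × 30 × 5 × 400 / 1000 = 180 kN.
Edge bolt: l_c = 70 − 33/2 = 53.5 mm → 1.5 × 53.5 × 5 × 400 / 1000 = 160.5 → r_n = 160.5 kN.
Interior bolts: l_c = 95 − 33 = 62 mm → 1.5 × 62 × 5 × 400 / 1000 = 186 → r_n = 180 kN.
R_n = 1 × 160.5 + 3 × 180 = 700.5 kN.
Design strength φR_n = 0.75 × 700.5 = 525 kN.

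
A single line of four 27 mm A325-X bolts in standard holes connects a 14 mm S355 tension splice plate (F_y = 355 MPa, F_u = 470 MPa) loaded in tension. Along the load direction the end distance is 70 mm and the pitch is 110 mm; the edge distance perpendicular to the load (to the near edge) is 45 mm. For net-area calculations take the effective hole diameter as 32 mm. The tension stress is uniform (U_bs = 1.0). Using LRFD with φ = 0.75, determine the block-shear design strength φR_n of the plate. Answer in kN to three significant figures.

996 kN

Shear plane L_v = 70 + 3·110 = 400 mm; A_gv = 400 × 14 = 5600 mm².
A_nv = (400 − 3.5·32) × 14 = 4032 mm².
A_nt = (45 − 0.5·32) × 14 = 406 mm².
0.6 F_u A_nv = 1137 kN; 0.6 F_y A_gv = 1193 kN → shear rupture governs the shear term.
R_n = 1137 + 1.0 × 470 × 406 / 1000 = 1328 kN.
Design strength φR_n = 0.75 × 1328 = 996 kN.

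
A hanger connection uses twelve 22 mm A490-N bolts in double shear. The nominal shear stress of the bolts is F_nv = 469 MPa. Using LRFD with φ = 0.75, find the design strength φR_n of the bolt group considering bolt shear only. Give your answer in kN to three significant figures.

3210 kN

A_b = π × 22² / 4 = 380.1 mm².
R_n = F_nv · A_b · n · n_s = 469 × 380.1 × 12 × 2 / 1000 = 4279 kN.
Design strength φR_n = 0.75 × 4279 = 3210 kN.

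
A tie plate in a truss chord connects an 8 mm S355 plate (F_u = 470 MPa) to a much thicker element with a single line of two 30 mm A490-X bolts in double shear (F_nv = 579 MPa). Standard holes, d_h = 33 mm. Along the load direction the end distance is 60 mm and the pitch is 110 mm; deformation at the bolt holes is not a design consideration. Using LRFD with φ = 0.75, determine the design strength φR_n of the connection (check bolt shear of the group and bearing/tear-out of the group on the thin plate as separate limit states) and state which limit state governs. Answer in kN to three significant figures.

438 kN (bearing governs)

Bolt shear: A_b = π·30²/4 = 706.9 mm²; R_n = 579 × 706.9 × 2 × 2 / 1000 = 1637 kN → 0.75 × 1637 = 1230 kN.
Bearing (1.5 l_c t F_u ≤ 3.0 d t F_u): upper limit = 3.0·30·8·470 / 1000 = 338.4 kN.
  Edge l_c = 60 − 33/2 = 43.5 → r_n = 245.3 kN; interior l_c = 110 − 33 = 77 → r_n = 338.4 kN.
  R_n,bearing = 1·245.3 + 1·338.4 = 583.7 kN → 0.75 × 583.7 = 438 kN.
Bearing governs: 438 kN.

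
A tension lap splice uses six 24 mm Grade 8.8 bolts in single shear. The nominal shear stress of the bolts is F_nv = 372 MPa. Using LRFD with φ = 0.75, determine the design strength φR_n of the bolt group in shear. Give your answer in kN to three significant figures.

A_b = π × 24² / 4 = 452.4 mm².
R_n = F_nv · A_b · n · n_s = 372 × 452.4 × 6 × 1 / 1000 = 1010 kN.
Design strength φR_n = 0.75 × 1010 = 757 kN.

757 kN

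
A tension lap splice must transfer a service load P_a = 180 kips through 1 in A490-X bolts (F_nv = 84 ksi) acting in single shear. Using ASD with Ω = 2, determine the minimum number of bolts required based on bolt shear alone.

6 bolts

A_b = π·1²/4 = 0.7854 in².
Per-bolt allowable strength R_n/Ω = 84 × 0.7854 × 1 / 2 = 32.99 kips.
n ≥ 180 / 32.99 = 5.457 → use 6 bolts.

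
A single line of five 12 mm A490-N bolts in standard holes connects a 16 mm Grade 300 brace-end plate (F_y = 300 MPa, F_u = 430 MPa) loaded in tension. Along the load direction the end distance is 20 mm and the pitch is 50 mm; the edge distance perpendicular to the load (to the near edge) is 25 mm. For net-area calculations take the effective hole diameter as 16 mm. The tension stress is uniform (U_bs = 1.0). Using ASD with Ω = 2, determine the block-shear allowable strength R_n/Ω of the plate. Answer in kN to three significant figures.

364 kN

Shear plane L_v = 20 + 4·50 = 220 mm; A_gv = 220 × 16 = 3520 mm².
A_nv = (220 − 4.5·16) × 16 = 2368 mm².
A_nt = (25 − 0.5·16) × 16 = 272 mm².
0.6 F_u A_nv = 610.9 kN; 0.6 F_y A_gv = 633.6 kN → shear rupture governs the shear term.
R_n = 610.9 + 1.0 × 430 × 272 / 1000 = 727.9 kN.
Allowable strength R_n/Ω = 727.9 / 2 = 364 kN.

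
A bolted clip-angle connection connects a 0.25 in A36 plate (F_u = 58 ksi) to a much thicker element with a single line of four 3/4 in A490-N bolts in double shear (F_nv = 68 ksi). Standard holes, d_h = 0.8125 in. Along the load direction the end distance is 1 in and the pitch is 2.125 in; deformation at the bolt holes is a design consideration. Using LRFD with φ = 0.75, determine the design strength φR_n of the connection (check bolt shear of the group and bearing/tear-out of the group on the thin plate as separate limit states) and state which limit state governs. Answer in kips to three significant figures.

Bolt shear: A_b = π·0.75²/4 = 0.4418 in²; R_n = 68 × 0.4418 × 4 × 2 = 240.3 kips → 0.75 × 240.3 = 180 kips.
Bearing (1.2 l_c t F_u ≤ 2.4 d t F_u): upper limit = 2.4·0.75·0.25·58 = 26.1 kips.
  Edge l_c = 1 − 0.8125/2 = 0.5938 → r_n = 10.33 kips; interior l_c = 2.125 − 0.8125 = 1.312 → r_n = 22.84 kips.
  R_n,bearing = 1·10.33 + 3·22.84 = 78.84 kips → 0.75 × 78.84 = 59.1 kips.
Bearing governs: 59.1 kips.

59.1 kips (bearing governs)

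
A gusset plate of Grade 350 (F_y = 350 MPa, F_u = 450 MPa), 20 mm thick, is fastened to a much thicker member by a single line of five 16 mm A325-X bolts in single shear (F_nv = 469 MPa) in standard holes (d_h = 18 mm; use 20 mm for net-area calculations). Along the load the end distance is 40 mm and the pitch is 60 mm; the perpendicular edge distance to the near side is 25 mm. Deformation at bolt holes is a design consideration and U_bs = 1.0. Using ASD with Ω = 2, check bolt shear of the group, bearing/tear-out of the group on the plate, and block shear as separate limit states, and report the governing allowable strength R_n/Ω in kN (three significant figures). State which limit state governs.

Bolt shear: A_b = π·16²/4 = 201.1 mm²; R_n = 469 × 201.1 × 5 × 1 / 1000 = 471.5 kN → 471.5 / 2 = 236 kN.
Bearing: edge l_c = 31, r_n = 334.8 kN; interior l_c = 42, r_n = 345.6 kN; R_n = 334.8 + 4·345.6 = 1717 kN → 859 kN.
Block shear: A_gv = 5600, A_nv = 3800, A_nt = 300 mm²; R_n = min(0.6F_uA_nv, 0.6F_yA_gv) + U_bs·F_u·A_nt = 1161 kN → 580 kN.
Bolt shear governs: 236 kN.

236 kN (bolt shear governs)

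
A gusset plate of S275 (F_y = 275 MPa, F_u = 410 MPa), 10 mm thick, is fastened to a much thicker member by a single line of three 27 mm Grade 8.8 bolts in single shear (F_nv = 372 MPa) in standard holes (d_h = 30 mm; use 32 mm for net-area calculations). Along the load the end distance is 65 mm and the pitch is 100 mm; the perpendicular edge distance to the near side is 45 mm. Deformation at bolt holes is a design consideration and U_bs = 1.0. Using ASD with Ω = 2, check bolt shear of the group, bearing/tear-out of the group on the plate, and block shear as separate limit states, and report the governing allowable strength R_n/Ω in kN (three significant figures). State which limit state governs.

278 kN (block shear governs)

Bolt shear: A_b = π·27²/4 = 572.6 mm²; R_n = 372 × 572.6 × 3 × 1 / 1000 = 639 kN → 639 / 2 = 319 kN.
Bearing: edge l_c = 50, r_n = 246 kN; interior l_c = 70, r_n = 265.7 kN; R_n = 246 + 2·265.7 = 777.4 kN → 389 kN.
Block shear: A_gv = 2650, A_nv = 1850, A_nt = 290 mm²; R_n = min(0.6F_uA_nv, 0.6F_yA_gv) + U_bs·F_u·A_nt = 556.1 kN → 278 kN.
Block shear governs: 278 kN.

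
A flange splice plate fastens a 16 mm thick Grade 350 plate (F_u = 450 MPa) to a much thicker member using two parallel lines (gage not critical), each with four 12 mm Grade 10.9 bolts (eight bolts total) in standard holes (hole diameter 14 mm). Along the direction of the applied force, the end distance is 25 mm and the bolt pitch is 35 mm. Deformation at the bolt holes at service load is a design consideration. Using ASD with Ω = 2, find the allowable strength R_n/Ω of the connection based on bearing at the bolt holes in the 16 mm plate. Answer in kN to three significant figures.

Per bolt r_n = 1.2 l_c t F_u ≤ 2.4 d t F_u; upper limit = 2.4 × 12 × 16 × 450 / 1000 = 207.4 kN.
Edge bolt: l_c = 25 − 14/2 = 18 mm → 1.2 × 18 × 16 × 450 / 1000 = 155.5 → r_n = 155.5 kN.
Interior bolts: l_c = 35 − 14 = 21 mm → 1.2 × 21 × 16 × 450 / 1000 = 181.4 → r_n = 181.4 kN.
R_n = 2 × 155.5 + 6 × 181.4 = 1400 kN.
Allowable strength R_n/Ω = 1400 / 2 = 700 kN.

700 kN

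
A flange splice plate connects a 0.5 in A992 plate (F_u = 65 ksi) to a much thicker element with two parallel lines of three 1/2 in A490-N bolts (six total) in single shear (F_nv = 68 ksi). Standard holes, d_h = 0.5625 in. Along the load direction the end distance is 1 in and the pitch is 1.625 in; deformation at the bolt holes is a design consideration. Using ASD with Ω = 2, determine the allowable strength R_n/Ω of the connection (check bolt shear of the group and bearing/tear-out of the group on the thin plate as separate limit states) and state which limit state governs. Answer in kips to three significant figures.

Bolt shear: A_b = π·0.5²/4 = 0.1963 in²; R_n = 68 × 0.1963 × 6 × 1 = 80.11 kips → 80.11 / 2 = 40.1 kips.
Bearing (1.2 l_c t F_u ≤ 2.4 d t F_u): upper limit = 2.4·0.5·0.5·65 = 39 kips.
  Edge l_c = 1 − 0.5625/2 = 0.7188 → r_n = 28.03 kips; interior l_c = 1.625 − 0.5625 = 1.062 → r_n = 39 kips.
  R_n,bearing = 2·28.03 + 4·39 = 212.1 kips → 212.1 / 2 = 106 kips.
Bolt shear governs: 40.1 kips.

40.1 kips (bolt shear governs)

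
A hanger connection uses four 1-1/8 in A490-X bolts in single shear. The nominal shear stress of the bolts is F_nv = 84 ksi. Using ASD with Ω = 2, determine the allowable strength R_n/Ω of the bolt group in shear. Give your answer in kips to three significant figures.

167 kips

A_b = π × 1.125² / 4 = 0.994 in².
R_n = F_nv · A_b · n · n_s = 84 × 0.994 × 4 × 1 = 334 kips.
Allowable strength R_n/Ω = 334 / 2 = 167 kips.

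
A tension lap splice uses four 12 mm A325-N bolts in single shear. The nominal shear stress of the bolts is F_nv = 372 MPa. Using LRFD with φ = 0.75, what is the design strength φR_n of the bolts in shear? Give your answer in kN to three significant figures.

126 kN

A_b = π × 12² / 4 = 113.1 mm².
R_n = F_nv · A_b · n · n_s = 372 × 113.1 × 4 × 1 / 1000 = 168.3 kN.
Design strength φR_n = 0.75 × 168.3 = 126 kN.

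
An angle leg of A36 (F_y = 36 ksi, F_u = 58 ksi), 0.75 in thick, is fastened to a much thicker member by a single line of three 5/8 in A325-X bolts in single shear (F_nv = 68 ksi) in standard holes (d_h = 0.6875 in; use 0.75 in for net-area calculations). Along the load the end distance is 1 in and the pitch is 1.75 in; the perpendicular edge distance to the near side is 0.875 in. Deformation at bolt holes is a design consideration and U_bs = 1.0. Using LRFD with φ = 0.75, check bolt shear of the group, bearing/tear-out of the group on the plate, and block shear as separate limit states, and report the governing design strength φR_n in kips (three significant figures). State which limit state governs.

Bolt shear: A_b = π·0.625²/4 = 0.3068 in²; R_n = 68 × 0.3068 × 3 × 1 = 62.59 kips → 0.75 × 62.59 = 46.9 kips.
Bearing: edge l_c = 0.6562, r_n = 34.26 kips; interior l_c = 1.062, r_n = 55.46 kips; R_n = 34.26 + 2·55.46 = 145.2 kips → 109 kips.
Block shear: A_gv = 3.375, A_nv = 1.969, A_nt = 0.375 in²; R_n = min(0.6F_uA_nv, 0.6F_yA_gv) + U_bs·F_u·A_nt = 90.26 kips → 67.7 kips.
Bolt shear governs: 46.9 kips.

46.9 kips (bolt shear governs)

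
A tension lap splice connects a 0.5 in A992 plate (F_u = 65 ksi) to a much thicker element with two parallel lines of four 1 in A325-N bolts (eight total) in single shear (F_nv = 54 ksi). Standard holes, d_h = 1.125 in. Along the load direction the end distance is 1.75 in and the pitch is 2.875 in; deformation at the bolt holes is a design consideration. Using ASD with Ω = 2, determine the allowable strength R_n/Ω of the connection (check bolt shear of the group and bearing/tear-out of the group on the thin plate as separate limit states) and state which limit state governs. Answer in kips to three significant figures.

170 kips (bolt shear governs)

Bolt shear: A_b = π·1²/4 = 0.7854 in²; R_n = 54 × 0.7854 × 8 × 1 = 339.3 kips → 339.3 / 2 = 170 kips.
Bearing (1.2 l_c t F_u ≤ 2.4 d t F_u): upper limit = 2.4·1·0.5·65 = 78 kips.
  Edge l_c = 1.75 − 1.125/2 = 1.188 → r_n = 46.31 kips; interior l_c = 2.875 − 1.125 = 1.75 → r_n = 68.25 kips.
  R_n,bearing = 2·46.31 + 6·68.25 = 502.1 kips → 502.1 / 2 = 251 kips.
Bolt shear governs: 170 kips.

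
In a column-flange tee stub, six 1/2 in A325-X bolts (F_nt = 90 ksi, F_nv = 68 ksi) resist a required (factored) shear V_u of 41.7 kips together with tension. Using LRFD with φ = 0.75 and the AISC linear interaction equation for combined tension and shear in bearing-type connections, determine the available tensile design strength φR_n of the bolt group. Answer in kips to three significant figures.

48.2 kips

A_b = π·0.5²/4 = 0.1963 in²; f_rv = 41.7 / (6 × 0.1963) = 35.4 ksi.
F'_nt = 1.3 F_nt − (F_nt / φF_nv) f_rv = 1.3·90 − (90/(0.75·68))·35.4 = 54.54 ksi, capped at F_nt → F'_nt = 54.54 ksi.
R_n = F'_nt · A_b · n = 54.54 × 0.1963 × 6 = 64.25 kips.
Design strength φR_n = 0.75 × 64.25 = 48.2 kips.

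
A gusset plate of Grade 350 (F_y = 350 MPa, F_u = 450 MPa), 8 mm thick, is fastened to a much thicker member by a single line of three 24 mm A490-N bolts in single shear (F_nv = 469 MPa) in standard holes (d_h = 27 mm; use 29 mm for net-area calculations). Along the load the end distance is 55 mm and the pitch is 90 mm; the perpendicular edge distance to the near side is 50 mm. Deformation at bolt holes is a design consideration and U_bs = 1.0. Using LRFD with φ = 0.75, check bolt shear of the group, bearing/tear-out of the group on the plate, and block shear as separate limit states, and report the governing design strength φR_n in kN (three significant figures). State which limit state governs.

359 kN (block shear governs)

Bolt shear: A_b = π·24²/4 = 452.4 mm²; R_n = 469 × 452.4 × 3 × 1 / 1000 = 636.5 kN → 0.75 × 636.5 = 477 kN.
Bearing: edge l_c = 41.5, r_n = 179.3 kN; interior l_c = 63, r_n = 207.4 kN; R_n = 179.3 + 2·207.4 = 594 kN → 446 kN.
Block shear: A_gv = 1880, A_nv = 1300, A_nt = 284 mm²; R_n = min(0.6F_uA_nv, 0.6F_yA_gv) + U_bs·F_u·A_nt = 478.8 kN → 359 kN.
Block shear governs: 359 kN.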